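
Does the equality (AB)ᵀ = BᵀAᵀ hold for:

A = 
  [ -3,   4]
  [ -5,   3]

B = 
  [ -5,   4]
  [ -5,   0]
Yes

(AB)ᵀ = 
  [ -5,  10]
  [-12, -20]

BᵀAᵀ = 
  [ -5,  10]
  [-12, -20]

Both sides are equal — this is the standard identity (AB)ᵀ = BᵀAᵀ, which holds for all A, B.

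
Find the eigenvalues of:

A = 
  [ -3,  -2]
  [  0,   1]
tr(A) = -2, det(A) = -3
Characteristic polynomial: λ² - tr(A)λ + det(A) = λ² + 2λ - 3
λ² + 2λ - 3 = (λ + 3)(λ - 1)

λ = 1, -3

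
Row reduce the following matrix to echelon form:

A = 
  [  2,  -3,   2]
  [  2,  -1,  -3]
Row operations:
R2 → R2 - (1)·R1

Resulting echelon form:
REF = 
  [  2,  -3,   2]
  [  0,   2,  -5]

Rank = 2 (number of non-zero pivot rows).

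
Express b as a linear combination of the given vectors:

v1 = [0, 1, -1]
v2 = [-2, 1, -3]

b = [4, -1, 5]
c1 = 1, c2 = -2

b = 1·v1 + -2·v2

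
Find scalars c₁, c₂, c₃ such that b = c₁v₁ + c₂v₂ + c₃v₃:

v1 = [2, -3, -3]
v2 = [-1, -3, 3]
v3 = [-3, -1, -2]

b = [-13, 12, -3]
c1 = -3, c2 = -2, c3 = 3

b = -3·v1 + -2·v2 + 3·v3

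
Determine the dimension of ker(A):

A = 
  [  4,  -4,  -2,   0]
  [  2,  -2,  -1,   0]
nullity(A) = 3

Row reduce:
R2 → R2 - (1/2)·R1
REF = 
  [  4,  -4,  -2,   0]
  [  0,   0,   0,   0]
Pivot columns: 1 → 1 pivot.
rank(A) = 1, so nullity(A) = 4 - 1 = 3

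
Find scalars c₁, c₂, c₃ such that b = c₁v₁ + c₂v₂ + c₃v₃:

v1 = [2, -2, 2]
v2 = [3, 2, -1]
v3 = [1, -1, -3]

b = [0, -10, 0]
c1 = 2, c2 = -2, c3 = 2

b = 2·v1 + -2·v2 + 2·v3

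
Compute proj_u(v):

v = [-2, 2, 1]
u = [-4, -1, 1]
proj_u(v) = [-14/9, -7/18, 7/18]

v·u = (-2)(-4) + (2)(-1) + (1)(1) = 7
u·u = (-4)² + (-1)² + (1)² = 18
proj_u(v) = (v·u / u·u) × u = (7/18) × u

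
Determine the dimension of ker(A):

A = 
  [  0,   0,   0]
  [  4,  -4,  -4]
nullity(A) = 2

Row reduce:
Swap R1 ↔ R2
REF = 
  [  4,  -4,  -4]
  [  0,   0,   0]
Pivot columns: 1 → 1 pivot.
rank(A) = 1, so nullity(A) = 3 - 1 = 2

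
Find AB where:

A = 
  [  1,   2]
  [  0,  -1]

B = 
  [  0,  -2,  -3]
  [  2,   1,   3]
AB = 
  [  4,   0,   3]
  [ -2,  -1,  -3]

A is 2×2 and B is 2×3, so AB is 2×3. Each entry is (row of A)·(column of B):
AB[1,1] = (1)(0) + (2)(2) = 4
AB[1,2] = (1)(-2) + (2)(1) = 0
AB[1,3] = (1)(-3) + (2)(3) = 3
AB[2,1] = (0)(0) + (-1)(2) = -2
AB[2,2] = (0)(-2) + (-1)(1) = -1
AB[2,3] = (0)(-3) + (-1)(3) = -3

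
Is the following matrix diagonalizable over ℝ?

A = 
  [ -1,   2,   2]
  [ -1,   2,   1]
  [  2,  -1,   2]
Yes

Characteristic polynomial: det(λI - A) = λ³ - 3λ² - λ + 3
Testing integer divisors of the constant term: p(-1) = 0, so (λ + 1) is a factor:
p(λ) = (λ + 1)(λ² - 4λ + 3)
λ² - 4λ + 3 = (λ - 1)(λ - 3)
Eigenvalues: -1, 3, 1
λ=-1: alg. mult. = 1, geom. mult. = 3 - rank(A - (-1)I) = 3 - 2 = 1
λ=1: alg. mult. = 1, geom. mult. = 3 - rank(A - (1)I) = 3 - 2 = 1
λ=3: alg. mult. = 1, geom. mult. = 3 - rank(A - (3)I) = 3 - 2 = 1
Sum of geometric multiplicities equals n, so A has n independent eigenvectors.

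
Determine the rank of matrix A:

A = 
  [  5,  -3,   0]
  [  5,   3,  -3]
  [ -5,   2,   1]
rank(A) = 3

Row reduce:
R2 → R2 - (1)·R1
R3 → R3 + (1)·R1
R3 → R3 + (1/6)·R2
REF = 
  [  5,  -3,   0]
  [  0,   6,  -3]
  [  0,   0, 1/2]
Pivot columns: 1, 2, 3 → 3 pivots.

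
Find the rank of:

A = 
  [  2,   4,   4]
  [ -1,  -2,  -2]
rank(A) = 1

Row reduce:
R2 → R2 + (1/2)·R1
REF = 
  [  2,   4,   4]
  [  0,   0,   0]
Pivot columns: 1 → 1 pivot.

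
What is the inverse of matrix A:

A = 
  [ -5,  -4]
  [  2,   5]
det(A) = (-5)(5) - (-4)(2) = -17
For a 2×2 matrix, A⁻¹ = (1/det(A)) · [[d, -b], [-c, a]]
    = (-1/17) · [[5, 4], [-2, -5]]

A⁻¹ = 
  [-5/17, -4/17]
  [ 2/17,  5/17]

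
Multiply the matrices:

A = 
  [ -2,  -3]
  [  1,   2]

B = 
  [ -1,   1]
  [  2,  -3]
AB = 
  [ -4,   7]
  [  3,  -5]

A is 2×2 and B is 2×2, so AB is 2×2. Each entry is (row of A)·(column of B):
AB[1,1] = (-2)(-1) + (-3)(2) = -4
AB[1,2] = (-2)(1) + (-3)(-3) = 7
AB[2,1] = (1)(-1) + (2)(2) = 3
AB[2,2] = (1)(1) + (2)(-3) = -5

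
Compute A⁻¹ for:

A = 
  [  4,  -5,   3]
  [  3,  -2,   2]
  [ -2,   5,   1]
det(A) = (4)·((-2)(1) - (2)(5)) - (-5)·((3)(1) - (2)(-2)) + (3)·((3)(5) - (-2)(-2))
  = (4)(-12) - (-5)(7) + (3)(11)
  = 20
det(A) = 20 ≠ 0, so A is invertible.

Cofactors Cᵢⱼ = (-1)ⁱ⁺ʲ·Mᵢⱼ:
C = 
  [-12,  -7,  11]
  [ 20,  10, -10]
  [ -4,   1,   7]

adj(A) = Cᵀ:
adj(A) = 
  [-12,  20,  -4]
  [ -7,  10,   1]
  [ 11, -10,   7]

A⁻¹ = (1/20) · adj(A):
A⁻¹ = 
  [ -3/5,     1,  -1/5]
  [-7/20,   1/2,  1/20]
  [11/20,  -1/2,  7/20]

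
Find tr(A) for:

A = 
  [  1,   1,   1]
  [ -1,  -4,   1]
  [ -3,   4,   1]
-2

tr(A) = 1 + -4 + 1 = -2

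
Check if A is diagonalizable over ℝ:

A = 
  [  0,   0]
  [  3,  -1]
Yes

tr(A) = -1, det(A) = 0
Characteristic polynomial: λ² - tr(A)λ + det(A) = λ² + λ
λ² + λ = λ(λ + 1)
Eigenvalues: 0, -1
λ=-1: alg. mult. = 1, geom. mult. = 2 - rank(A - (-1)I) = 2 - 1 = 1
λ=0: alg. mult. = 1, geom. mult. = 2 - rank(A - (0)I) = 2 - 1 = 1
Sum of geometric multiplicities equals n, so A has n independent eigenvectors.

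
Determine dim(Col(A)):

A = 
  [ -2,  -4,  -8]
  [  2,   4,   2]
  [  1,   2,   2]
Row reduce:
R2 → R2 + (1)·R1
R3 → R3 + (1/2)·R1
R3 → R3 - (1/3)·R2
REF = 
  [ -2,  -4,  -8]
  [  0,   0,  -6]
  [  0,   0,   0]
Pivot columns: 1, 3 → 2 pivots.
dim(Col(A)) = number of pivot columns = 2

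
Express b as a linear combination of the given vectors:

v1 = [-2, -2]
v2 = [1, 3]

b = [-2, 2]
c1 = 2, c2 = 2

b = 2·v1 + 2·v2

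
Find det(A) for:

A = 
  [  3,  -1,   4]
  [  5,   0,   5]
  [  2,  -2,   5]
5

Cofactor expansion along row 1:
det(A) = (3)·((0)(5) - (5)(-2)) - (-1)·((5)(5) - (5)(2)) + (4)·((5)(-2) - (0)(2))
  = (3)(10) - (-1)(15) + (4)(-10)
  = 5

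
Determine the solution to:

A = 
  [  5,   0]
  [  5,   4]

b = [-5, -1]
x = [-1, 1]

Row reduce the augmented matrix [A|b]:
R2 → R2 - (1)·R1
REF = 
  [  5,   0,  -5]
  [  0,   4,   4]

Back-substitution:
x₂ = 4 / 4 = 1
x₁ = (-5 - (0)(1)) / 5 = -1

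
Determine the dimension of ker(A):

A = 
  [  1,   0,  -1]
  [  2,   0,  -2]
nullity(A) = 2

Row reduce:
R2 → R2 - (2)·R1
REF = 
  [  1,   0,  -1]
  [  0,   0,   0]
Pivot columns: 1 → 1 pivot.
rank(A) = 1, so nullity(A) = 3 - 1 = 2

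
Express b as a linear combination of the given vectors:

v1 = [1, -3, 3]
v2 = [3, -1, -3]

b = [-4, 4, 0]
c1 = -1, c2 = -1

b = -1·v1 + -1·v2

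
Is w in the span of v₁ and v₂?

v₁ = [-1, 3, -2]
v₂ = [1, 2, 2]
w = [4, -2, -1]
No

Form the augmented matrix and row-reduce:
[v₁|v₂|w] = 
  [ -1,   1,   4]
  [  3,   2,  -2]
  [ -2,   2,  -1]
R2 → R2 + (3)·R1
R3 → R3 - (2)·R1
REF = 
  [ -1,   1,   4]
  [  0,   5,  10]
  [  0,   0,  -9]

Row 3 reads [0 0 | -9], i.e. 0 = -9, so the system is inconsistent and w ∉ span{v₁, v₂}.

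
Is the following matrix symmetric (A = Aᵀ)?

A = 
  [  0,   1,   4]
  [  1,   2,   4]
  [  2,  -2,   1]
No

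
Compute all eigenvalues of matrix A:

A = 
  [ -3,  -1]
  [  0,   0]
tr(A) = -3, det(A) = 0
Characteristic polynomial: λ² - tr(A)λ + det(A) = λ² + 3λ
λ² + 3λ = λ(λ + 3)

λ = 0, -3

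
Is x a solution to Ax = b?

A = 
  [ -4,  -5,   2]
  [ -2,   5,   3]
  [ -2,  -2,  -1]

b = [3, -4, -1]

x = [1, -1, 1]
Yes

Ax = [3, -4, -1] = b ✓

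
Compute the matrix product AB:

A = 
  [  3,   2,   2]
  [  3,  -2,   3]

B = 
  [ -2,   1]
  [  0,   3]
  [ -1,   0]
A is 2×3 and B is 3×2, so AB is 2×2. Each entry is (row of A)·(column of B):
AB[1,1] = (3)(-2) + (2)(0) + (2)(-1) = -8
AB[1,2] = (3)(1) + (2)(3) + (2)(0) = 9
AB[2,1] = (3)(-2) + (-2)(0) + (3)(-1) = -9
AB[2,2] = (3)(1) + (-2)(3) + (3)(0) = -3

AB = 
  [ -8,   9]
  [ -9,  -3]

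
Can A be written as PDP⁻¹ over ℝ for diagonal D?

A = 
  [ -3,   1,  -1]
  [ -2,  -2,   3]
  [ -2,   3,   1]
No

Characteristic polynomial: det(λI - A) = λ³ + 4λ² - 8λ - 39
Testing integer divisors of the constant term: p(3) = 0, so (λ - 3) is a factor:
p(λ) = (λ - 3)(λ² + 7λ + 13)
λ² + 7λ + 13 = 0  ⇒  λ = (-7 ± √((7)² - 4·(13)))/2 = (-7 ± √(-3))/2
  = (-7 + i√3)/2,  (-7 - i√3)/2
Eigenvalues: 3, (-7 + i√3)/2, (-7 - i√3)/2  (≈ 3, -3.5 + 0.866i, -3.5 - 0.866i)
Has complex eigenvalues (not diagonalizable over ℝ).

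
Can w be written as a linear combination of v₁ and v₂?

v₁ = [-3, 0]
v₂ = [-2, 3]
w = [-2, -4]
Yes

Form the augmented matrix and row-reduce:
[v₁|v₂|w] = 
  [ -3,  -2,  -2]
  [  0,   3,  -4]
(already in echelon form — no row operations needed)

No row of the form [0 0 | nonzero], so the system is consistent. Back-substitution gives c₁ = 14/9, c₂ = -4/3: w = (14/9)·v₁ + (-4/3)·v₂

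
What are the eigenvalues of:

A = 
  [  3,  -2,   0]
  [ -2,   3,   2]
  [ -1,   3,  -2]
λ = -3, (7 + √17)/2, (7 - √17)/2  (≈ -3, 5.562, 1.438)

Characteristic polynomial: det(λI - A) = λ³ - 4λ² - 13λ + 24
Testing integer divisors of the constant term: p(-3) = 0, so (λ + 3) is a factor:
p(λ) = (λ + 3)(λ² - 7λ + 8)
λ² - 7λ + 8 = 0  ⇒  λ = (7 ± √((-7)² - 4·(8)))/2 = (7 ± √(17))/2
  = (7 + √17)/2,  (7 - √17)/2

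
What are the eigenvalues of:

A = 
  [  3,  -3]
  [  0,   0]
tr(A) = 3, det(A) = 0
Characteristic polynomial: λ² - tr(A)λ + det(A) = λ² - 3λ
λ² - 3λ = λ(λ - 3)

λ = 3, 0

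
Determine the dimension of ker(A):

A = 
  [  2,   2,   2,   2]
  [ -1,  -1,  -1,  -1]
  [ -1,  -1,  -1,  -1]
nullity(A) = 3

Row reduce:
R2 → R2 + (1/2)·R1
R3 → R3 + (1/2)·R1
REF = 
  [  2,   2,   2,   2]
  [  0,   0,   0,   0]
  [  0,   0,   0,   0]
Pivot columns: 1 → 1 pivot.
rank(A) = 1, so nullity(A) = 4 - 1 = 3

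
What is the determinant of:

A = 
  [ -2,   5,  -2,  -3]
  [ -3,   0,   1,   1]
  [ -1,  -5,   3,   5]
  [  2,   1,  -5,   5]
57

Cofactor expansion along row 1: det(A) = a₁₁M₁₁ - a₁₂M₁₂ + a₁₃M₁₃ - a₁₄M₁₄

M₁₁ = det[[0, 1, 1]; [-5, 3, 5]; [1, -5, 5]]
  = (0)·((3)(5) - (5)(-5)) - (1)·((-5)(5) - (5)(1)) + (1)·((-5)(-5) - (3)(1))
  = (0)(40) - (1)(-30) + (1)(22)
  = 52
M₁₂ = det[[-3, 1, 1]; [-1, 3, 5]; [2, -5, 5]]
  = (-3)·((3)(5) - (5)(-5)) - (1)·((-1)(5) - (5)(2)) + (1)·((-1)(-5) - (3)(2))
  = (-3)(40) - (1)(-15) + (1)(-1)
  = -106
M₁₃ = det[[-3, 0, 1]; [-1, -5, 5]; [2, 1, 5]]
  = (-3)·((-5)(5) - (5)(1)) - (0)·((-1)(5) - (5)(2)) + (1)·((-1)(1) - (-5)(2))
  = (-3)(-30) - (0)(-15) + (1)(9)
  = 99
M₁₄ = det[[-3, 0, 1]; [-1, -5, 3]; [2, 1, -5]]
  = (-3)·((-5)(-5) - (3)(1)) - (0)·((-1)(-5) - (3)(2)) + (1)·((-1)(1) - (-5)(2))
  = (-3)(22) - (0)(-1) + (1)(9)
  = -57

det(A) = (-2)(52) - (5)(-106) + (-2)(99) - (-3)(-57) = 57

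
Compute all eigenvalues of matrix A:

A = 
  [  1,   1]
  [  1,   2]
λ = (3 + √5)/2, (3 - √5)/2  (≈ 2.618, 0.382)

tr(A) = 3, det(A) = 1
Characteristic polynomial: λ² - tr(A)λ + det(A) = λ² - 3λ + 1
λ² - 3λ + 1 = 0  ⇒  λ = (3 ± √((-3)² - 4·(1)))/2 = (3 ± √(5))/2
  = (3 + √5)/2,  (3 - √5)/2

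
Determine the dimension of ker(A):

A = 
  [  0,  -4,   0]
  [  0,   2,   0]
nullity(A) = 2

Row reduce:
R2 → R2 + (1/2)·R1
REF = 
  [  0,  -4,   0]
  [  0,   0,   0]
Pivot columns: 2 → 1 pivot.
rank(A) = 1, so nullity(A) = 3 - 1 = 2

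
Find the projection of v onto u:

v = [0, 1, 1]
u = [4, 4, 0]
proj_u(v) = [1/2, 1/2, 0]

v·u = (0)(4) + (1)(4) + (1)(0) = 4
u·u = (4)² + (4)² + (0)² = 32
proj_u(v) = (v·u / u·u) × u = (4/32) × u = (1/8) × u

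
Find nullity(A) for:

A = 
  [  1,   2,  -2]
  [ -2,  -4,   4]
nullity(A) = 2

Row reduce:
R2 → R2 + (2)·R1
REF = 
  [  1,   2,  -2]
  [  0,   0,   0]
Pivot columns: 1 → 1 pivot.
rank(A) = 1, so nullity(A) = 3 - 1 = 2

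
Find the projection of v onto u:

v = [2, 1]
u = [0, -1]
v·u = (2)(0) + (1)(-1) = -1
u·u = (0)² + (-1)² = 1
proj_u(v) = (v·u / u·u) × u = (-1/1) × u = (-1) × u

proj_u(v) = [0, 1]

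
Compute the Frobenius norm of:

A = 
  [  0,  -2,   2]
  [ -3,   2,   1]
||A||_F = 4.69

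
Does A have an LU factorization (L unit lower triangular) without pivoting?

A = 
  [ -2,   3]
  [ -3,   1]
Yes.
A[1,1] = -2 ≠ 0, so Gaussian elimination proceeds without a row swap: multiplier ℓ₂₁ = (-3)/(-2) = 3/2, and U[2,2] = 1 - (3/2)(3) = -7/2.
L = 
  [  1,   0]
  [3/2,   1]
U = 
  [  -2,    3]
  [   0, -7/2]
Check row 2 of LU: [(3/2)(-2), (3/2)(3) + (-7/2)] = [-3, 1] = row 2 of A ✓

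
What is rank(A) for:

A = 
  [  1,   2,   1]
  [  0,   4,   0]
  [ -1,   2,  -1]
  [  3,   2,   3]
rank(A) = 2

Row reduce:
R3 → R3 + (1)·R1
R4 → R4 - (3)·R1
R3 → R3 - (1)·R2
R4 → R4 + (1)·R2
REF = 
  [  1,   2,   1]
  [  0,   4,   0]
  [  0,   0,   0]
  [  0,   0,   0]
Pivot columns: 1, 2 → 2 pivots.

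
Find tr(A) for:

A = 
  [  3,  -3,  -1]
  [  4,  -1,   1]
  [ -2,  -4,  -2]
0

tr(A) = 3 + -1 + -2 = 0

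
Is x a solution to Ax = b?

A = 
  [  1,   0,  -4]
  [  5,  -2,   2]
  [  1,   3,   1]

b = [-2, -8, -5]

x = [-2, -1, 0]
Yes

Ax = [-2, -8, -5] = b ✓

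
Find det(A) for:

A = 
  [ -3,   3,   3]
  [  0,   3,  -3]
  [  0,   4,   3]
-63

Cofactor expansion along row 1:
det(A) = (-3)·((3)(3) - (-3)(4)) - (3)·((0)(3) - (-3)(0)) + (3)·((0)(4) - (3)(0))
  = (-3)(21) - (3)(0) + (3)(0)
  = -63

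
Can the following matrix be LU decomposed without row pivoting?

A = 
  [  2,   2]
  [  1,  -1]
Yes.
A[1,1] = 2 ≠ 0, so Gaussian elimination proceeds without a row swap: multiplier ℓ₂₁ = (1)/(2) = 1/2, and U[2,2] = -1 - (1/2)(2) = -2.
L = 
  [  1,   0]
  [1/2,   1]
U = 
  [  2,   2]
  [  0,  -2]
Check row 2 of LU: [(1/2)(2), (1/2)(2) + (-2)] = [1, -1] = row 2 of A ✓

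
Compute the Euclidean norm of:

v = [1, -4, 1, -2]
4.69

||v||₂ = √((1)² + (-4)² + (1)² + (-2)²) = √22 = 4.69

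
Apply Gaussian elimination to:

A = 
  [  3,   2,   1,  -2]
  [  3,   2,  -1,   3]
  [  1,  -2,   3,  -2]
Row operations:
R2 → R2 - (1)·R1
R3 → R3 - (1/3)·R1
Swap R2 ↔ R3

Resulting echelon form:
REF = 
  [   3,    2,    1,   -2]
  [   0, -8/3,  8/3, -4/3]
  [   0,    0,   -2,    5]

Rank = 3 (number of non-zero pivot rows).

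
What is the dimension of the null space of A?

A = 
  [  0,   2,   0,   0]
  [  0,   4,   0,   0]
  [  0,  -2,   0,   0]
nullity(A) = 3

Row reduce:
R2 → R2 - (2)·R1
R3 → R3 + (1)·R1
REF = 
  [  0,   2,   0,   0]
  [  0,   0,   0,   0]
  [  0,   0,   0,   0]
Pivot columns: 2 → 1 pivot.
rank(A) = 1, so nullity(A) = 4 - 1 = 3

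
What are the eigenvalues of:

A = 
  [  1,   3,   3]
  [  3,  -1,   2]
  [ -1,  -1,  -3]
λ = -2, (-1 + √29)/2, (-1 - √29)/2  (≈ -2, 2.193, -3.193)

Characteristic polynomial: det(λI - A) = λ³ + 3λ² - 5λ - 14
Testing integer divisors of the constant term: p(-2) = 0, so (λ + 2) is a factor:
p(λ) = (λ + 2)(λ² + λ - 7)
λ² + λ - 7 = 0  ⇒  λ = (-1 ± √((1)² - 4·(-7)))/2 = (-1 ± √(29))/2
  = (-1 + √29)/2,  (-1 - √29)/2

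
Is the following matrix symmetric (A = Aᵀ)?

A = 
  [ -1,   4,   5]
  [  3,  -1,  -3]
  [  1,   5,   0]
No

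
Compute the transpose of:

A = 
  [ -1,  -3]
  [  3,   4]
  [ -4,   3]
Aᵀ = 
  [ -1,   3,  -4]
  [ -3,   4,   3]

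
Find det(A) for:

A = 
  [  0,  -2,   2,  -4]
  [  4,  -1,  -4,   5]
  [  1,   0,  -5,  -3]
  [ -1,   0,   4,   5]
Cofactor expansion along row 1: det(A) = a₁₁M₁₁ - a₁₂M₁₂ + a₁₃M₁₃ - a₁₄M₁₄

M₁₁ = det[[-1, -4, 5]; [0, -5, -3]; [0, 4, 5]]
  = (-1)·((-5)(5) - (-3)(4)) - (-4)·((0)(5) - (-3)(0)) + (5)·((0)(4) - (-5)(0))
  = (-1)(-13) - (-4)(0) + (5)(0)
  = 13
M₁₂ = det[[4, -4, 5]; [1, -5, -3]; [-1, 4, 5]]
  = (4)·((-5)(5) - (-3)(4)) - (-4)·((1)(5) - (-3)(-1)) + (5)·((1)(4) - (-5)(-1))
  = (4)(-13) - (-4)(2) + (5)(-1)
  = -49
M₁₃ = det[[4, -1, 5]; [1, 0, -3]; [-1, 0, 5]]
  = (4)·((0)(5) - (-3)(0)) - (-1)·((1)(5) - (-3)(-1)) + (5)·((1)(0) - (0)(-1))
  = (4)(0) - (-1)(2) + (5)(0)
  = 2
M₁₄ = det[[4, -1, -4]; [1, 0, -5]; [-1, 0, 4]]
  = (4)·((0)(4) - (-5)(0)) - (-1)·((1)(4) - (-5)(-1)) + (-4)·((1)(0) - (0)(-1))
  = (4)(0) - (-1)(-1) + (-4)(0)
  = -1

det(A) = (0)(13) - (-2)(-49) + (2)(2) - (-4)(-1) = -98

det(A) = -98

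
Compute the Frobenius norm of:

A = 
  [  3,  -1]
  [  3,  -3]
||A||_F = 5.292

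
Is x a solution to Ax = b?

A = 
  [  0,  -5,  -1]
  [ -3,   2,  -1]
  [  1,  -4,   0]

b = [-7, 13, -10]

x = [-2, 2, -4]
No

Ax = [-6, 14, -10] ≠ b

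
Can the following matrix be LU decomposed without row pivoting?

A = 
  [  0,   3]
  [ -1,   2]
No.
A[1,1] = 0 but A[2,1] = -1 ≠ 0. Any LU with L unit lower triangular has (LU)[1,1] = U[1,1] and (LU)[2,1] = L[2,1]·U[1,1]; matching A forces U[1,1] = 0, which then forces (LU)[2,1] = 0 ≠ -1. A row swap (pivoting) is required.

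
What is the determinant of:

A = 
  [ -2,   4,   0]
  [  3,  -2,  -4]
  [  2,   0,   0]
Cofactor expansion along row 1:
det(A) = (-2)·((-2)(0) - (-4)(0)) - (4)·((3)(0) - (-4)(2)) + (0)·((3)(0) - (-2)(2))
  = (-2)(0) - (4)(8) + (0)(4)
  = -32

det(A) = -32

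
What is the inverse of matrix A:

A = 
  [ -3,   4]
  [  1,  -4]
det(A) = (-3)(-4) - (4)(1) = 8
For a 2×2 matrix, A⁻¹ = (1/det(A)) · [[d, -b], [-c, a]]
    = (1/8) · [[-4, -4], [-1, -3]]

A⁻¹ = 
  [-1/2, -1/2]
  [-1/8, -3/8]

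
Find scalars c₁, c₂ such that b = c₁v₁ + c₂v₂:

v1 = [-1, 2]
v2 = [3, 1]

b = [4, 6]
c1 = 2, c2 = 2

b = 2·v1 + 2·v2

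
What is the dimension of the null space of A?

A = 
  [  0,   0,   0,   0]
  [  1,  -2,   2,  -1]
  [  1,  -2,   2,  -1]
nullity(A) = 3

Row reduce:
Swap R1 ↔ R2
R3 → R3 - (1)·R1
REF = 
  [  1,  -2,   2,  -1]
  [  0,   0,   0,   0]
  [  0,   0,   0,   0]
Pivot columns: 1 → 1 pivot.
rank(A) = 1, so nullity(A) = 4 - 1 = 3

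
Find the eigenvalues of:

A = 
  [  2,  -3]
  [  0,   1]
λ = 2, 1

tr(A) = 3, det(A) = 2
Characteristic polynomial: λ² - tr(A)λ + det(A) = λ² - 3λ + 2
λ² - 3λ + 2 = (λ - 1)(λ - 2)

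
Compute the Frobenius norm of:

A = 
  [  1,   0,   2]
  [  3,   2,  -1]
||A||_F = 4.359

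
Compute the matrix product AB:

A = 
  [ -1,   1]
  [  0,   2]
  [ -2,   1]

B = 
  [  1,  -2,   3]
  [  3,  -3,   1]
AB = 
  [  2,  -1,  -2]
  [  6,  -6,   2]
  [  1,   1,  -5]

A is 3×2 and B is 2×3, so AB is 3×3. Each entry is (row of A)·(column of B):
AB[1,1] = (-1)(1) + (1)(3) = 2
AB[1,2] = (-1)(-2) + (1)(-3) = -1
AB[1,3] = (-1)(3) + (1)(1) = -2
AB[2,1] = (0)(1) + (2)(3) = 6
AB[2,2] = (0)(-2) + (2)(-3) = -6
AB[2,3] = (0)(3) + (2)(1) = 2
AB[3,1] = (-2)(1) + (1)(3) = 1
AB[3,2] = (-2)(-2) + (1)(-3) = 1
AB[3,3] = (-2)(3) + (1)(1) = -5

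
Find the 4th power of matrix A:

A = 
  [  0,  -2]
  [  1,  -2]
A² = A·A:
A²[1,1] = (0)(0) + (-2)(1) = -2
A²[1,2] = (0)(-2) + (-2)(-2) = 4
A²[2,1] = (1)(0) + (-2)(1) = -2
A²[2,2] = (1)(-2) + (-2)(-2) = 2
A² = 
  [ -2,   4]
  [ -2,   2]

A^3 = A^2·A:
A^3[1,1] = (-2)(0) + (4)(1) = 4
A^3[1,2] = (-2)(-2) + (4)(-2) = -4
A^3[2,1] = (-2)(0) + (2)(1) = 2
A^3[2,2] = (-2)(-2) + (2)(-2) = 0
A^3 = 
  [  4,  -4]
  [  2,   0]

A^4 = A^3·A:
A^4[1,1] = (4)(0) + (-4)(1) = -4
A^4[1,2] = (4)(-2) + (-4)(-2) = 0
A^4[2,1] = (2)(0) + (0)(1) = 0
A^4[2,2] = (2)(-2) + (0)(-2) = -4
A^4 = 
  [ -4,   0]
  [  0,  -4]

Therefore
A^4 = 
  [ -4,   0]
  [  0,  -4]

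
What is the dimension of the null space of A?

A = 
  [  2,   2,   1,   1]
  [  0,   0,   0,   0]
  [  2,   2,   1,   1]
nullity(A) = 3

Row reduce:
R3 → R3 - (1)·R1
REF = 
  [  2,   2,   1,   1]
  [  0,   0,   0,   0]
  [  0,   0,   0,   0]
Pivot columns: 1 → 1 pivot.
rank(A) = 1, so nullity(A) = 4 - 1 = 3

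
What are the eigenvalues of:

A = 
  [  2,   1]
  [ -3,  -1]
λ = (1 + i√3)/2, (1 - i√3)/2  (≈ 0.5 + 0.866i, 0.5 - 0.866i)

tr(A) = 1, det(A) = 1
Characteristic polynomial: λ² - tr(A)λ + det(A) = λ² - λ + 1
λ² - λ + 1 = 0  ⇒  λ = (1 ± √((-1)² - 4·(1)))/2 = (1 ± √(-3))/2
  = (1 + i√3)/2,  (1 - i√3)/2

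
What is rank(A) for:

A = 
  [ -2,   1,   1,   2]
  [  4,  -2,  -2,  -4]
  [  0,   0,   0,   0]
Row reduce:
R2 → R2 + (2)·R1
REF = 
  [ -2,   1,   1,   2]
  [  0,   0,   0,   0]
  [  0,   0,   0,   0]
Pivot columns: 1 → 1 pivot.

rank(A) = 1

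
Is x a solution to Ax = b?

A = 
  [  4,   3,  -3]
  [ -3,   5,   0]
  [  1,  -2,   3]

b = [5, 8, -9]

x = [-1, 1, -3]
No

Ax = [8, 8, -12] ≠ b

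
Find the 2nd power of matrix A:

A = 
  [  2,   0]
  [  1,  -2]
A² = A·A:
A²[1,1] = (2)(2) + (0)(1) = 4
A²[1,2] = (2)(0) + (0)(-2) = 0
A²[2,1] = (1)(2) + (-2)(1) = 0
A²[2,2] = (1)(0) + (-2)(-2) = 4
A² = 
  [  4,   0]
  [  0,   4]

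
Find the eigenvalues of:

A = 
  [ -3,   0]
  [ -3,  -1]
tr(A) = -4, det(A) = 3
Characteristic polynomial: λ² - tr(A)λ + det(A) = λ² + 4λ + 3
λ² + 4λ + 3 = (λ + 3)(λ + 1)

λ = -1, -3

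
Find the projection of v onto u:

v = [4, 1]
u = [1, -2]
v·u = (4)(1) + (1)(-2) = 2
u·u = (1)² + (-2)² = 5
proj_u(v) = (v·u / u·u) × u = (2/5) × u

proj_u(v) = [2/5, -4/5]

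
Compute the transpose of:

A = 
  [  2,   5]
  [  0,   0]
Aᵀ = 
  [  2,   0]
  [  5,   0]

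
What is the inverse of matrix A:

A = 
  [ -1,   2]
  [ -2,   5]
det(A) = (-1)(5) - (2)(-2) = -1
For a 2×2 matrix, A⁻¹ = (1/det(A)) · [[d, -b], [-c, a]]
    = (-1) · [[5, -2], [2, -1]]

A⁻¹ = 
  [ -5,   2]
  [ -2,   1]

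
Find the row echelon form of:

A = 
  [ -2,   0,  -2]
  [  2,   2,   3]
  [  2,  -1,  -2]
Row operations:
R2 → R2 + (1)·R1
R3 → R3 + (1)·R1
R3 → R3 + (1/2)·R2

Resulting echelon form:
REF = 
  [  -2,    0,   -2]
  [   0,    2,    1]
  [   0,    0, -7/2]

Rank = 3 (number of non-zero pivot rows).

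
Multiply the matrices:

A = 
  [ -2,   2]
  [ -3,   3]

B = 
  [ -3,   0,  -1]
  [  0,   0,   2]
A is 2×2 and B is 2×3, so AB is 2×3. Each entry is (row of A)·(column of B):
AB[1,1] = (-2)(-3) + (2)(0) = 6
AB[1,2] = (-2)(0) + (2)(0) = 0
AB[1,3] = (-2)(-1) + (2)(2) = 6
AB[2,1] = (-3)(-3) + (3)(0) = 9
AB[2,2] = (-3)(0) + (3)(0) = 0
AB[2,3] = (-3)(-1) + (3)(2) = 9

AB = 
  [  6,   0,   6]
  [  9,   0,   9]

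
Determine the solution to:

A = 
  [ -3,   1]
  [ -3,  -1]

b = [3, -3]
Row reduce the augmented matrix [A|b]:
R2 → R2 - (1)·R1
REF = 
  [ -3,   1,   3]
  [  0,  -2,  -6]

Back-substitution:
x₂ = (-6) / (-2) = 3
x₁ = (3 - (1)(3)) / (-3) = 0

x = [0, 3]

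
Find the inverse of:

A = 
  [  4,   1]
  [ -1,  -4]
det(A) = (4)(-4) - (1)(-1) = -15
For a 2×2 matrix, A⁻¹ = (1/det(A)) · [[d, -b], [-c, a]]
    = (-1/15) · [[-4, -1], [1, 4]]

A⁻¹ = 
  [ 4/15,  1/15]
  [-1/15, -4/15]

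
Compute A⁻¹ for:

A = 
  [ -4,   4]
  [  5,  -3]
det(A) = (-4)(-3) - (4)(5) = -8
For a 2×2 matrix, A⁻¹ = (1/det(A)) · [[d, -b], [-c, a]]
    = (-1/8) · [[-3, -4], [-5, -4]]

A⁻¹ = 
  [3/8, 1/2]
  [5/8, 1/2]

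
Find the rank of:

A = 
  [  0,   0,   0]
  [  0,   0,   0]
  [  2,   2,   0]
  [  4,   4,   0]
rank(A) = 1

Row reduce:
Swap R1 ↔ R3
R4 → R4 - (2)·R1
REF = 
  [  2,   2,   0]
  [  0,   0,   0]
  [  0,   0,   0]
  [  0,   0,   0]
Pivot columns: 1 → 1 pivot.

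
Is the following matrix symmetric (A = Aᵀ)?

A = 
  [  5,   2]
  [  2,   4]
Yes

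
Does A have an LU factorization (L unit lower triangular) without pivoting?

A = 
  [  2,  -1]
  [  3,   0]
Yes.
A[1,1] = 2 ≠ 0, so Gaussian elimination proceeds without a row swap: multiplier ℓ₂₁ = (3)/(2) = 3/2, and U[2,2] = 0 - (3/2)(-1) = 3/2.
L = 
  [  1,   0]
  [3/2,   1]
U = 
  [  2,  -1]
  [  0, 3/2]
Check row 2 of LU: [(3/2)(2), (3/2)(-1) + (3/2)] = [3, 0] = row 2 of A ✓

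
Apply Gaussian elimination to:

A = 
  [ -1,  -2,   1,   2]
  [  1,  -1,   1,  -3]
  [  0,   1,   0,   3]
Row operations:
R2 → R2 + (1)·R1
R3 → R3 + (1/3)·R2

Resulting echelon form:
REF = 
  [ -1,  -2,   1,   2]
  [  0,  -3,   2,  -1]
  [  0,   0, 2/3, 8/3]

Rank = 3 (number of non-zero pivot rows).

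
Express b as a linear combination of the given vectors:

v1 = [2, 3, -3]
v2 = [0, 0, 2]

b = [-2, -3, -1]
c1 = -1, c2 = -2

b = -1·v1 + -2·v2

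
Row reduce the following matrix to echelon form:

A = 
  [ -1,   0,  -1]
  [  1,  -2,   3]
Row operations:
R2 → R2 + (1)·R1

Resulting echelon form:
REF = 
  [ -1,   0,  -1]
  [  0,  -2,   2]

Rank = 2 (number of non-zero pivot rows).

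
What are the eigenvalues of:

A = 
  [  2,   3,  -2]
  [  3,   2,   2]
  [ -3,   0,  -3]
Characteristic polynomial: det(λI - A) = λ³ - λ² - 23λ + 15
Testing integer divisors of the constant term: p(5) = 0, so (λ - 5) is a factor:
p(λ) = (λ - 5)(λ² + 4λ - 3)
λ² + 4λ - 3 = 0  ⇒  λ = (-4 ± √((4)² - 4·(-3)))/2 = (-4 ± √(28))/2
  = -2 + √7,  -2 - √7

λ = 5, -2 + √7, -2 - √7  (≈ 5, 0.6458, -4.646)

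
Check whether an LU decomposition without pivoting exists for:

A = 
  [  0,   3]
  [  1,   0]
No.
A[1,1] = 0 but A[2,1] = 1 ≠ 0. Any LU with L unit lower triangular has (LU)[1,1] = U[1,1] and (LU)[2,1] = L[2,1]·U[1,1]; matching A forces U[1,1] = 0, which then forces (LU)[2,1] = 0 ≠ 1. A row swap (pivoting) is required.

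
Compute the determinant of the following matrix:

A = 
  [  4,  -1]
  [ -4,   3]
For a 2×2 matrix, det = ad - bc = (4)(3) - (-1)(-4) = 8

det(A) = 8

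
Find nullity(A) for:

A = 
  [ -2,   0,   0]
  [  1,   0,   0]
nullity(A) = 2

Row reduce:
R2 → R2 + (1/2)·R1
REF = 
  [ -2,   0,   0]
  [  0,   0,   0]
Pivot columns: 1 → 1 pivot.
rank(A) = 1, so nullity(A) = 3 - 1 = 2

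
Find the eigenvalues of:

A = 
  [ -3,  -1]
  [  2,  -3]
tr(A) = -6, det(A) = 11
Characteristic polynomial: λ² - tr(A)λ + det(A) = λ² + 6λ + 11
λ² + 6λ + 11 = 0  ⇒  λ = (-6 ± √((6)² - 4·(11)))/2 = (-6 ± √(-8))/2
  = -3 + i√2,  -3 - i√2

λ = -3 + i√2, -3 - i√2  (≈ -3 + 1.414i, -3 - 1.414i)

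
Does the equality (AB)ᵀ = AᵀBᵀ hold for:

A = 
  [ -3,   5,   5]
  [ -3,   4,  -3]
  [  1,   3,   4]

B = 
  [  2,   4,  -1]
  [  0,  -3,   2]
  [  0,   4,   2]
No

(AB)ᵀ = 
  [ -6,  -6,   2]
  [ -7, -36,  11]
  [ 23,   5,  13]

AᵀBᵀ = 
  [-19,  11, -10]
  [ 23,  -6,  22]
  [ -6,  17,  -4]

The two matrices differ, so (AB)ᵀ ≠ AᵀBᵀ in general. The correct identity is (AB)ᵀ = BᵀAᵀ.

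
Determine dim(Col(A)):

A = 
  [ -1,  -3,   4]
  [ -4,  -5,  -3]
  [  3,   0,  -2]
dim(Col(A)) = 3

Row reduce:
R2 → R2 - (4)·R1
R3 → R3 + (3)·R1
R3 → R3 + (9/7)·R2
REF = 
  [    -1,     -3,      4]
  [     0,      7,    -19]
  [     0,      0, -101/7]
Pivot columns: 1, 2, 3 → 3 pivots.
dim(Col(A)) = number of pivot columns = 3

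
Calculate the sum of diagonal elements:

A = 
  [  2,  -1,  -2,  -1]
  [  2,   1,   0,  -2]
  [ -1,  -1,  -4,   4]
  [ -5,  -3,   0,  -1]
-2

tr(A) = 2 + 1 + -4 + -1 = -2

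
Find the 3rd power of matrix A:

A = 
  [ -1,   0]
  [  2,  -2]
A² = A·A:
A²[1,1] = (-1)(-1) + (0)(2) = 1
A²[1,2] = (-1)(0) + (0)(-2) = 0
A²[2,1] = (2)(-1) + (-2)(2) = -6
A²[2,2] = (2)(0) + (-2)(-2) = 4
A² = 
  [  1,   0]
  [ -6,   4]

A^3 = A^2·A:
A^3[1,1] = (1)(-1) + (0)(2) = -1
A^3[1,2] = (1)(0) + (0)(-2) = 0
A^3[2,1] = (-6)(-1) + (4)(2) = 14
A^3[2,2] = (-6)(0) + (4)(-2) = -8
A^3 = 
  [ -1,   0]
  [ 14,  -8]

Therefore
A^3 = 
  [ -1,   0]
  [ 14,  -8]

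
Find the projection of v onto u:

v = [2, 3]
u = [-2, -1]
proj_u(v) = [14/5, 7/5]

v·u = (2)(-2) + (3)(-1) = -7
u·u = (-2)² + (-1)² = 5
proj_u(v) = (v·u / u·u) × u = (-7/5) × u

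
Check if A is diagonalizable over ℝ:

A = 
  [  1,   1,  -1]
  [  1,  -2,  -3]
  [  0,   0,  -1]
Yes

Characteristic polynomial: det(λI - A) = λ³ + 2λ² - 2λ - 3
Testing integer divisors of the constant term: p(-1) = 0, so (λ + 1) is a factor:
p(λ) = (λ + 1)(λ² + λ - 3)
λ² + λ - 3 = 0  ⇒  λ = (-1 ± √((1)² - 4·(-3)))/2 = (-1 ± √(13))/2
  = (-1 + √13)/2,  (-1 - √13)/2
Eigenvalues: -1, (-1 + √13)/2, (-1 - √13)/2  (≈ -1, 1.303, -2.303)
The two irrational eigenvalues are distinct (simple), so each has alg. mult. = geom. mult. = 1.
λ=-1: alg. mult. = 1, geom. mult. = 3 - rank(A - (-1)I) = 3 - 2 = 1
Sum of geometric multiplicities equals n, so A has n independent eigenvectors.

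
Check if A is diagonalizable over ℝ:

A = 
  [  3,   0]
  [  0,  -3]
Yes

tr(A) = 0, det(A) = -9
Characteristic polynomial: λ² - tr(A)λ + det(A) = λ² - 9
λ² - 9 = (λ + 3)(λ - 3)
Eigenvalues: 3, -3
λ=-3: alg. mult. = 1, geom. mult. = 2 - rank(A - (-3)I) = 2 - 1 = 1
λ=3: alg. mult. = 1, geom. mult. = 2 - rank(A - (3)I) = 2 - 1 = 1
Sum of geometric multiplicities equals n, so A has n independent eigenvectors.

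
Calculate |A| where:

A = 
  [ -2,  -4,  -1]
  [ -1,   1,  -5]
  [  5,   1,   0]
96

Cofactor expansion along row 1:
det(A) = (-2)·((1)(0) - (-5)(1)) - (-4)·((-1)(0) - (-5)(5)) + (-1)·((-1)(1) - (1)(5))
  = (-2)(5) - (-4)(25) + (-1)(-6)
  = 96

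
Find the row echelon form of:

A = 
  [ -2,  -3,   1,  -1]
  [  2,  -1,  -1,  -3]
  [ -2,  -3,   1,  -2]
Row operations:
R2 → R2 + (1)·R1
R3 → R3 - (1)·R1

Resulting echelon form:
REF = 
  [ -2,  -3,   1,  -1]
  [  0,  -4,   0,  -4]
  [  0,   0,   0,  -1]

Rank = 3 (number of non-zero pivot rows).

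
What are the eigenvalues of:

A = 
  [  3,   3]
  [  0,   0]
λ = 3, 0

tr(A) = 3, det(A) = 0
Characteristic polynomial: λ² - tr(A)λ + det(A) = λ² - 3λ
λ² - 3λ = λ(λ - 3)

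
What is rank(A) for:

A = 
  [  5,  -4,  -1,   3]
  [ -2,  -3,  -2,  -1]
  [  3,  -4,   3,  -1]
Row reduce:
R2 → R2 + (2/5)·R1
R3 → R3 - (3/5)·R1
R3 → R3 - (8/23)·R2
REF = 
  [     5,     -4,     -1,      3]
  [     0,  -23/5,  -12/5,    1/5]
  [     0,      0, 102/23, -66/23]
Pivot columns: 1, 2, 3 → 3 pivots.

rank(A) = 3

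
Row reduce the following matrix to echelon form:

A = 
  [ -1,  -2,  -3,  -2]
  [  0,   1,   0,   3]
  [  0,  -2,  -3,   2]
Row operations:
R3 → R3 + (2)·R2

Resulting echelon form:
REF = 
  [ -1,  -2,  -3,  -2]
  [  0,   1,   0,   3]
  [  0,   0,  -3,   8]

Rank = 3 (number of non-zero pivot rows).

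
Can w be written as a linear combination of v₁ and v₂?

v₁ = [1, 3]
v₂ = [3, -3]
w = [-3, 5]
Yes

Form the augmented matrix and row-reduce:
[v₁|v₂|w] = 
  [  1,   3,  -3]
  [  3,  -3,   5]
R2 → R2 - (3)·R1
REF = 
  [  1,   3,  -3]
  [  0, -12,  14]

No row of the form [0 0 | nonzero], so the system is consistent. Back-substitution gives c₁ = 1/2, c₂ = -7/6: w = (1/2)·v₁ + (-7/6)·v₂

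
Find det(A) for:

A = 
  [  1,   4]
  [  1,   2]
-2

For a 2×2 matrix, det = ad - bc = (1)(2) - (4)(1) = -2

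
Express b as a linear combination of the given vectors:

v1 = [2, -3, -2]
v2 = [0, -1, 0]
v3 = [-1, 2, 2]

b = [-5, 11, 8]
c1 = -1, c2 = -2, c3 = 3

b = -1·v1 + -2·v2 + 3·v3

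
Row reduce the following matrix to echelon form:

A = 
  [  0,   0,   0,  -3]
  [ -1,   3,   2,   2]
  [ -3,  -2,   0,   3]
Row operations:
Swap R1 ↔ R2
R3 → R3 - (3)·R1
Swap R2 ↔ R3

Resulting echelon form:
REF = 
  [ -1,   3,   2,   2]
  [  0, -11,  -6,  -3]
  [  0,   0,   0,  -3]

Rank = 3 (number of non-zero pivot rows).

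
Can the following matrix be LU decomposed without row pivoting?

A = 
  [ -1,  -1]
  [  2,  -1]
Yes.
A[1,1] = -1 ≠ 0, so Gaussian elimination proceeds without a row swap: multiplier ℓ₂₁ = (2)/(-1) = -2, and U[2,2] = -1 - (-2)(-1) = -3.
L = 
  [  1,   0]
  [ -2,   1]
U = 
  [ -1,  -1]
  [  0,  -3]
Check row 2 of LU: [(-2)(-1), (-2)(-1) + (-3)] = [2, -1] = row 2 of A ✓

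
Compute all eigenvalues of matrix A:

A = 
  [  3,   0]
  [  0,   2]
tr(A) = 5, det(A) = 6
Characteristic polynomial: λ² - tr(A)λ + det(A) = λ² - 5λ + 6
λ² - 5λ + 6 = (λ - 2)(λ - 3)

λ = 3, 2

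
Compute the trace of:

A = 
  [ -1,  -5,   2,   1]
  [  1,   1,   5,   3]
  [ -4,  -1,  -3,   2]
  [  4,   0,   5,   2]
-1

tr(A) = -1 + 1 + -3 + 2 = -1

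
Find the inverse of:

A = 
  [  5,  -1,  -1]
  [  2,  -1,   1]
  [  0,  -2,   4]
det(A) = (5)·((-1)(4) - (1)(-2)) - (-1)·((2)(4) - (1)(0)) + (-1)·((2)(-2) - (-1)(0))
  = (5)(-2) - (-1)(8) + (-1)(-4)
  = 2
det(A) = 2 ≠ 0, so A is invertible.

Cofactors Cᵢⱼ = (-1)ⁱ⁺ʲ·Mᵢⱼ:
C = 
  [ -2,  -8,  -4]
  [  6,  20,  10]
  [ -2,  -7,  -3]

adj(A) = Cᵀ:
adj(A) = 
  [ -2,   6,  -2]
  [ -8,  20,  -7]
  [ -4,  10,  -3]

A⁻¹ = (1/2) · adj(A):
A⁻¹ = 
  [  -1,    3,   -1]
  [  -4,   10, -7/2]
  [  -2,    5, -3/2]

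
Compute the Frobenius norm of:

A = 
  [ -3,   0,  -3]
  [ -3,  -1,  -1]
||A||_F = 5.385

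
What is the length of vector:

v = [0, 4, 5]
6.403

||v||₂ = √((0)² + (4)² + (5)²) = √41 = 6.403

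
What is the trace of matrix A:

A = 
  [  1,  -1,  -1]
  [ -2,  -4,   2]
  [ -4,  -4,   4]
1

tr(A) = 1 + -4 + 4 = 1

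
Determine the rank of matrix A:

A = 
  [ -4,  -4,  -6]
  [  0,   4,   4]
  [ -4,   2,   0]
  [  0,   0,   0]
rank(A) = 2

Row reduce:
R3 → R3 - (1)·R1
R3 → R3 - (3/2)·R2
REF = 
  [ -4,  -4,  -6]
  [  0,   4,   4]
  [  0,   0,   0]
  [  0,   0,   0]
Pivot columns: 1, 2 → 2 pivots.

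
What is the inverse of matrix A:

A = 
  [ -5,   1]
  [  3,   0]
det(A) = (-5)(0) - (1)(3) = -3
For a 2×2 matrix, A⁻¹ = (1/det(A)) · [[d, -b], [-c, a]]
    = (-1/3) · [[0, -1], [-3, -5]]

A⁻¹ = 
  [  0, 1/3]
  [  1, 5/3]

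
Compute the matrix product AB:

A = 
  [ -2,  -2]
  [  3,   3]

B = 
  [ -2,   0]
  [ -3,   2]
A is 2×2 and B is 2×2, so AB is 2×2. Each entry is (row of A)·(column of B):
AB[1,1] = (-2)(-2) + (-2)(-3) = 10
AB[1,2] = (-2)(0) + (-2)(2) = -4
AB[2,1] = (3)(-2) + (3)(-3) = -15
AB[2,2] = (3)(0) + (3)(2) = 6

AB = 
  [ 10,  -4]
  [-15,   6]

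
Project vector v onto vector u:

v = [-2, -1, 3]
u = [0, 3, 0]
proj_u(v) = [0, -1, 0]

v·u = (-2)(0) + (-1)(3) + (3)(0) = -3
u·u = (0)² + (3)² + (0)² = 9
proj_u(v) = (v·u / u·u) × u = (-3/9) × u = (-1/3) × u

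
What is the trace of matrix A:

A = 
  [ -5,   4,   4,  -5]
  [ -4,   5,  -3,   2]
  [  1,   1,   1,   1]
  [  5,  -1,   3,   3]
4

tr(A) = -5 + 5 + 1 + 3 = 4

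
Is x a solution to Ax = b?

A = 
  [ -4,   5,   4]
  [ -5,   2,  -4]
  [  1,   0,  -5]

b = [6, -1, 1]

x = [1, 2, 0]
Yes

Ax = [6, -1, 1] = b ✓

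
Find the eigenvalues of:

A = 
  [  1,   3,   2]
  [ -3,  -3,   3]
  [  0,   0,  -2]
Characteristic polynomial: det(λI - A) = λ³ + 4λ² + 10λ + 12
Testing integer divisors of the constant term: p(-2) = 0, so (λ + 2) is a factor:
p(λ) = (λ + 2)(λ² + 2λ + 6)
λ² + 2λ + 6 = 0  ⇒  λ = (-2 ± √((2)² - 4·(6)))/2 = (-2 ± √(-20))/2
  = -1 + i√5,  -1 - i√5

λ = -2, -1 + i√5, -1 - i√5  (≈ -2, -1 + 2.236i, -1 - 2.236i)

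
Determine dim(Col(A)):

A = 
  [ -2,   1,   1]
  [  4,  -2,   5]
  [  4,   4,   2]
Row reduce:
R2 → R2 + (2)·R1
R3 → R3 + (2)·R1
Swap R2 ↔ R3
REF = 
  [ -2,   1,   1]
  [  0,   6,   4]
  [  0,   0,   7]
Pivot columns: 1, 2, 3 → 3 pivots.
dim(Col(A)) = number of pivot columns = 3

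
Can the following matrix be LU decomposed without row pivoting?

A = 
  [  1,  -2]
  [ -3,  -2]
Yes.
A[1,1] = 1 ≠ 0, so Gaussian elimination proceeds without a row swap: multiplier ℓ₂₁ = (-3)/(1) = -3, and U[2,2] = -2 - (-3)(-2) = -8.
L = 
  [  1,   0]
  [ -3,   1]
U = 
  [  1,  -2]
  [  0,  -8]
Check row 2 of LU: [(-3)(1), (-3)(-2) + (-8)] = [-3, -2] = row 2 of A ✓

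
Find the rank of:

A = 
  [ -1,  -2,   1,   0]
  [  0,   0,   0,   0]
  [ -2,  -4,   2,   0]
Row reduce:
R3 → R3 - (2)·R1
REF = 
  [ -1,  -2,   1,   0]
  [  0,   0,   0,   0]
  [  0,   0,   0,   0]
Pivot columns: 1 → 1 pivot.

rank(A) = 1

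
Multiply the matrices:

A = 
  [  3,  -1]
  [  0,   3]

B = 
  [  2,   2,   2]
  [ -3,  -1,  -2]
AB = 
  [  9,   7,   8]
  [ -9,  -3,  -6]

A is 2×2 and B is 2×3, so AB is 2×3. Each entry is (row of A)·(column of B):
AB[1,1] = (3)(2) + (-1)(-3) = 9
AB[1,2] = (3)(2) + (-1)(-1) = 7
AB[1,3] = (3)(2) + (-1)(-2) = 8
AB[2,1] = (0)(2) + (3)(-3) = -9
AB[2,2] = (0)(2) + (3)(-1) = -3
AB[2,3] = (0)(2) + (3)(-2) = -6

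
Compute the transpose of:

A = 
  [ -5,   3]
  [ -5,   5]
Aᵀ = 
  [ -5,  -5]
  [  3,   5]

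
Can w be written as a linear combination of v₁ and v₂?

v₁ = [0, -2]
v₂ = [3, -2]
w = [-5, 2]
Yes

Form the augmented matrix and row-reduce:
[v₁|v₂|w] = 
  [  0,   3,  -5]
  [ -2,  -2,   2]
Swap R1 ↔ R2
REF = 
  [ -2,  -2,   2]
  [  0,   3,  -5]

No row of the form [0 0 | nonzero], so the system is consistent. Back-substitution gives c₁ = 2/3, c₂ = -5/3: w = (2/3)·v₁ + (-5/3)·v₂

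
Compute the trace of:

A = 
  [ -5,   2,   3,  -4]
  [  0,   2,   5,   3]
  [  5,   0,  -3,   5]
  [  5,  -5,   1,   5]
-1

tr(A) = -5 + 2 + -3 + 5 = -1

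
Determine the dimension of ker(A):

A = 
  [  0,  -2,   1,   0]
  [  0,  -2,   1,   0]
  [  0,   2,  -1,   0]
nullity(A) = 3

Row reduce:
R2 → R2 - (1)·R1
R3 → R3 + (1)·R1
REF = 
  [  0,  -2,   1,   0]
  [  0,   0,   0,   0]
  [  0,   0,   0,   0]
Pivot columns: 2 → 1 pivot.
rank(A) = 1, so nullity(A) = 4 - 1 = 3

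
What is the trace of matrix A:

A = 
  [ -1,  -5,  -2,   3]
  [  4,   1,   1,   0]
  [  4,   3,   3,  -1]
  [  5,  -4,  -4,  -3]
0

tr(A) = -1 + 1 + 3 + -3 = 0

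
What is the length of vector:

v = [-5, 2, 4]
6.708

||v||₂ = √((-5)² + (2)² + (4)²) = √45 = 6.708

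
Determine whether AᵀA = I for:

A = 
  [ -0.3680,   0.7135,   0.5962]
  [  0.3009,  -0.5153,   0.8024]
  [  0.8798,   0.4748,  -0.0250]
Yes

AᵀA = 
  [  1,   0.0001,   0]
  [  0.0001,   1.0001,   0]
  [  0,   0,   0.9999]
≈ I (equal to I up to the 4-dp rounding of the entries)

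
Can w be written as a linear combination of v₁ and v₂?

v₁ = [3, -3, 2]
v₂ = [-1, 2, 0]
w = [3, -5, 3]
No

Form the augmented matrix and row-reduce:
[v₁|v₂|w] = 
  [  3,  -1,   3]
  [ -3,   2,  -5]
  [  2,   0,   3]
R2 → R2 + (1)·R1
R3 → R3 - (2/3)·R1
R3 → R3 - (2/3)·R2
REF = 
  [  3,  -1,   3]
  [  0,   1,  -2]
  [  0,   0, 7/3]

Row 3 reads [0 0 | 7/3], i.e. 0 = 7/3, so the system is inconsistent and w ∉ span{v₁, v₂}.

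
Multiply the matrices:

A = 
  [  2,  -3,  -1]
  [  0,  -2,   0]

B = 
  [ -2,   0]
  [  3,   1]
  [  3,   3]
A is 2×3 and B is 3×2, so AB is 2×2. Each entry is (row of A)·(column of B):
AB[1,1] = (2)(-2) + (-3)(3) + (-1)(3) = -16
AB[1,2] = (2)(0) + (-3)(1) + (-1)(3) = -6
AB[2,1] = (0)(-2) + (-2)(3) + (0)(3) = -6
AB[2,2] = (0)(0) + (-2)(1) + (0)(3) = -2

AB = 
  [-16,  -6]
  [ -6,  -2]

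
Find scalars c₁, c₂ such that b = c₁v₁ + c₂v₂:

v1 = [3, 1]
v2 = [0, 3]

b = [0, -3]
c1 = 0, c2 = -1

b = 0·v1 + -1·v2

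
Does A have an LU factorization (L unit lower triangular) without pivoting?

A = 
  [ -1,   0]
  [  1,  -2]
Yes.
A[1,1] = -1 ≠ 0, so Gaussian elimination proceeds without a row swap: multiplier ℓ₂₁ = (1)/(-1) = -1, and U[2,2] = -2 - (-1)(0) = -2.
L = 
  [  1,   0]
  [ -1,   1]
U = 
  [ -1,   0]
  [  0,  -2]
Check row 2 of LU: [(-1)(-1), (-1)(0) + (-2)] = [1, -2] = row 2 of A ✓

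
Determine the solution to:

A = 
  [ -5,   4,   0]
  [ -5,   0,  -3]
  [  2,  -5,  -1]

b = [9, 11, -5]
x = [-1, 1, -2]

Row reduce the augmented matrix [A|b]:
R2 → R2 - (1)·R1
R3 → R3 + (2/5)·R1
R3 → R3 - (17/20)·R2
REF = 
  [    -5,      4,      0,      9]
  [     0,     -4,     -3,      2]
  [     0,      0,  31/20, -31/10]

Back-substitution:
x₃ = (-31/10) / (31/20) = -2
x₂ = (2 - (-3)(-2)) / (-4) = 1
x₁ = (9 - (4)(1) - (0)(-2)) / (-5) = -1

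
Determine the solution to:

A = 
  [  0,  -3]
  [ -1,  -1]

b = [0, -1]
x = [1, 0]

Row reduce the augmented matrix [A|b]:
Swap R1 ↔ R2
REF = 
  [ -1,  -1,  -1]
  [  0,  -3,   0]

Back-substitution:
x₂ = 0 / (-3) = 0
x₁ = (-1 - (-1)(0)) / (-1) = 1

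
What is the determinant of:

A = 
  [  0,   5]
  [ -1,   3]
5

For a 2×2 matrix, det = ad - bc = (0)(3) - (5)(-1) = 5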